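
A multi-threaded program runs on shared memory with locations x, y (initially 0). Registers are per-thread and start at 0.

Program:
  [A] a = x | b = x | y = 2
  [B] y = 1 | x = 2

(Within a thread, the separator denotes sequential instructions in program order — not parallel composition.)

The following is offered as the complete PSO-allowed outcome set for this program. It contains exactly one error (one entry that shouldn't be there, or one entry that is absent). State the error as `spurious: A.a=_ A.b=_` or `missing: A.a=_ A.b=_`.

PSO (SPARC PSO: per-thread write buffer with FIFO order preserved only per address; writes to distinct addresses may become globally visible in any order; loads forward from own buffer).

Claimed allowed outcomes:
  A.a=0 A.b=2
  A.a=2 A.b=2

missing: A.a=0 A.b=0

outcome vector order: (A.a,A.b)
PSO (3): 0/0 0/2 2/2
PSO∖claimed = {0/0}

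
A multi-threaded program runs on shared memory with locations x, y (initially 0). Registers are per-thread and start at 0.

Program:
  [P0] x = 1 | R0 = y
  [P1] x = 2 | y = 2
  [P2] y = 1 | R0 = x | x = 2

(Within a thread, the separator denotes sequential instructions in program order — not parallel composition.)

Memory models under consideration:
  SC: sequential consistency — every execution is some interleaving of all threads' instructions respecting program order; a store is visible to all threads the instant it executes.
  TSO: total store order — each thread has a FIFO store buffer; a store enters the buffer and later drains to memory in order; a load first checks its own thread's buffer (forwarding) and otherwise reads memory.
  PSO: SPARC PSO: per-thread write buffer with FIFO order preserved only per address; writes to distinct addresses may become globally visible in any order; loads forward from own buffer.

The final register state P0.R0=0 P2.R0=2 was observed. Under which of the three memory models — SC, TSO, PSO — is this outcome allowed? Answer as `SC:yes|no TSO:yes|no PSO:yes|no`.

outcome vector order: (P0.R0,P2.R0)
[SC] allowed = {0/1, 0/2, 1/0, 1/1, 1/2, 2/0, 2/1, 2/2}
[TSO] allowed = {0/0, 0/1, 0/2, 1/0, 1/1, 1/2, 2/0, 2/1, 2/2}
[PSO] allowed = {0/0, 0/1, 0/2, 1/0, 1/1, 1/2, 2/0, 2/1, 2/2}
target 0/2 ∈ {SC,TSO,PSO}

SC:yes TSO:yes PSO:yes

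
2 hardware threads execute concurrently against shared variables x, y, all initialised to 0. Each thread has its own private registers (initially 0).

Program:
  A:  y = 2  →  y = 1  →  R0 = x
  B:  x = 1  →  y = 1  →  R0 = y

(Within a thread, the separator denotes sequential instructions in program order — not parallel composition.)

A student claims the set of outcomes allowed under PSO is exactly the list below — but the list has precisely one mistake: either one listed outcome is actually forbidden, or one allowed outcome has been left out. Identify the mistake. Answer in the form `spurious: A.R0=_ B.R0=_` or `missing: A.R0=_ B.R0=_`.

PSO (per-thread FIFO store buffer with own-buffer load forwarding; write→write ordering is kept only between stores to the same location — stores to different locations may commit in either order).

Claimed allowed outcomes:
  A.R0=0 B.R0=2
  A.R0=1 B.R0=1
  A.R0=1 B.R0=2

outcome vector order: (A.R0,B.R0)
PSO: 4 outcomes — {0/1; 0/2; 1/1; 1/2}
PSO∖claimed = {0/1}

missing: A.R0=0 B.R0=1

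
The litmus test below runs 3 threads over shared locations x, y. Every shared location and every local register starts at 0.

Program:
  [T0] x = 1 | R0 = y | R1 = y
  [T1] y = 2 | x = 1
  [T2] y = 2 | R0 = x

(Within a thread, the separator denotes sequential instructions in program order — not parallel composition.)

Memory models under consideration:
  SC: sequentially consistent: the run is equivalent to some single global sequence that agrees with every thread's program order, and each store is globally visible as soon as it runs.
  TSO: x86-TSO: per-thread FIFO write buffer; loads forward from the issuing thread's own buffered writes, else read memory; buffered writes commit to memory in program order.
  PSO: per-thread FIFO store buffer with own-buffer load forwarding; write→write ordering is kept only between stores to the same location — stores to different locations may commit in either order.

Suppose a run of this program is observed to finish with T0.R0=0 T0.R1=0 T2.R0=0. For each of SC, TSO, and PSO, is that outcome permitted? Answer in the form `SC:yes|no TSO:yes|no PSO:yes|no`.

outcome vector order: (T0.R0,T0.R1,T2.R0)
SC (4): 0/0/1, 0/2/1, 2/2/0, 2/2/1
TSO (6): 0/0/0, 0/0/1, 0/2/0, 0/2/1, 2/2/0, 2/2/1
PSO (6): 0/0/0, 0/0/1, 0/2/0, 0/2/1, 2/2/0, 2/2/1
target 0/0/0 ∈ {TSO,PSO}

SC:no TSO:yes PSO:yes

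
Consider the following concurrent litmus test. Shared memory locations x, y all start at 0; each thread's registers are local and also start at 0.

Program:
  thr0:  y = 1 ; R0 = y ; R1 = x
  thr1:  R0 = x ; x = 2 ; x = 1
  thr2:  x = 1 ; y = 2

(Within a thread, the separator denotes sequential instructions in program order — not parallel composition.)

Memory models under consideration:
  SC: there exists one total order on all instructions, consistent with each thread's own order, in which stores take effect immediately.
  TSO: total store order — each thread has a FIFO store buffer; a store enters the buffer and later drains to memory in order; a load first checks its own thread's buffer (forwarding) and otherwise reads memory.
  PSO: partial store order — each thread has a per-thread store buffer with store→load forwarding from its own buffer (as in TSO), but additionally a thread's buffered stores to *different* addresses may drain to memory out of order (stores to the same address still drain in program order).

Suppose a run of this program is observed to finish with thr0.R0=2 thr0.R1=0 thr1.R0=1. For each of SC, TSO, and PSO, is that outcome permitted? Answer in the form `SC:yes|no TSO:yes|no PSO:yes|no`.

outcome vector order: (thr0.R0,thr0.R1,thr1.R0)
under SC → 1/0/0 1/0/1 1/1/0 1/1/1 1/2/0 1/2/1 2/1/0 2/1/1 2/2/0 2/2/1
under TSO → 1/0/0 1/0/1 1/1/0 1/1/1 1/2/0 1/2/1 2/1/0 2/1/1 2/2/0 2/2/1
under PSO → 1/0/0 1/0/1 1/1/0 1/1/1 1/2/0 1/2/1 2/0/0 2/0/1 2/1/0 2/1/1 2/2/0 2/2/1
target 2/0/1 ∈ {PSO}

SC:no TSO:no PSO:yes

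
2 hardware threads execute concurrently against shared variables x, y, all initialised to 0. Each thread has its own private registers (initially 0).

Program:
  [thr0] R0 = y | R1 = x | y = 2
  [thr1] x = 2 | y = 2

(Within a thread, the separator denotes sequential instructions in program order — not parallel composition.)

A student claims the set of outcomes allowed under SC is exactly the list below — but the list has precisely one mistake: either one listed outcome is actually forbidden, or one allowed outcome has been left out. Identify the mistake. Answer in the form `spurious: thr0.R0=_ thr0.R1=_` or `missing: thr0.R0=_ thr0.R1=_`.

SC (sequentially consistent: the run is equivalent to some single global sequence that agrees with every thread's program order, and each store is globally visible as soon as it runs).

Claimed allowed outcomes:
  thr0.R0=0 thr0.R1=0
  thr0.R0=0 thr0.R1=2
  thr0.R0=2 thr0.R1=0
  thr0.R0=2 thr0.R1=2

spurious: thr0.R0=2 thr0.R1=0

outcome vector order: (thr0.R0,thr0.R1)
SC (3): 0/0 0/2 2/2
claimed∖SC = {2/0}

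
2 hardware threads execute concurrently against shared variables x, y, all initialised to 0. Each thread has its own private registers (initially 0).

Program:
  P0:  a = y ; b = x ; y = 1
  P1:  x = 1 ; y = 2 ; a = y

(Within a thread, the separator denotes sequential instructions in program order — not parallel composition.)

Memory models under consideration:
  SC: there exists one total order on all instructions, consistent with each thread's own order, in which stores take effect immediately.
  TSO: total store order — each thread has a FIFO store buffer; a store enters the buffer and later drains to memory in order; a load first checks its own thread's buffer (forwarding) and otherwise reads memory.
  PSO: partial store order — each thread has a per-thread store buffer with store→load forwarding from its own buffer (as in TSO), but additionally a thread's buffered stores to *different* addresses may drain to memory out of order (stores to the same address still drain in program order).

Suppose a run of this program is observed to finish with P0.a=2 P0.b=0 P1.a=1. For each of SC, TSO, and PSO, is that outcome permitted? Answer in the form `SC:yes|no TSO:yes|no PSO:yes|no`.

SC:no TSO:no PSO:yes

outcome vector order: (P0.a,P0.b,P1.a)
under SC → 0/0/1 0/0/2 0/1/1 0/1/2 2/1/1 2/1/2
under TSO → 0/0/1 0/0/2 0/1/1 0/1/2 2/1/1 2/1/2
under PSO → 0/0/1 0/0/2 0/1/1 0/1/2 2/0/1 2/0/2 2/1/1 2/1/2
target 2/0/1 ∈ {PSO}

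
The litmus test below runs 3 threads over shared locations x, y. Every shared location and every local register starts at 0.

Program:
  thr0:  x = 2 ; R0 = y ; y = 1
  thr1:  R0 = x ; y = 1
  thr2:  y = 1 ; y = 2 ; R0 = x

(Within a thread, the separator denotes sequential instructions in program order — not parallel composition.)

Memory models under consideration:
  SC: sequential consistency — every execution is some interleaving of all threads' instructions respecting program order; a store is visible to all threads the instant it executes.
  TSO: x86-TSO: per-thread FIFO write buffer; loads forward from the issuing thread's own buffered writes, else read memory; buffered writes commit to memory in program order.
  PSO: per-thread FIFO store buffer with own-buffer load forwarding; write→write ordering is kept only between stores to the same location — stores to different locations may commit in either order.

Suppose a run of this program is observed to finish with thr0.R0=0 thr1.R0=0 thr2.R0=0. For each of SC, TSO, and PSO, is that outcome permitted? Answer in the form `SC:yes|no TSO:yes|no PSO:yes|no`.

SC:no TSO:yes PSO:yes

outcome vector order: (thr0.R0,thr1.R0,thr2.R0)
SC: 10 outcomes — {0/0/2 0/2/2 1/0/0 1/0/2 1/2/0 1/2/2 2/0/0 2/0/2 2/2/0 2/2/2}
TSO: 12 outcomes — {0/0/0 0/0/2 0/2/0 0/2/2 1/0/0 1/0/2 1/2/0 1/2/2 2/0/0 2/0/2 2/2/0 2/2/2}
PSO: 12 outcomes — {0/0/0 0/0/2 0/2/0 0/2/2 1/0/0 1/0/2 1/2/0 1/2/2 2/0/0 2/0/2 2/2/0 2/2/2}
target 0/0/0 ∈ {TSO,PSO}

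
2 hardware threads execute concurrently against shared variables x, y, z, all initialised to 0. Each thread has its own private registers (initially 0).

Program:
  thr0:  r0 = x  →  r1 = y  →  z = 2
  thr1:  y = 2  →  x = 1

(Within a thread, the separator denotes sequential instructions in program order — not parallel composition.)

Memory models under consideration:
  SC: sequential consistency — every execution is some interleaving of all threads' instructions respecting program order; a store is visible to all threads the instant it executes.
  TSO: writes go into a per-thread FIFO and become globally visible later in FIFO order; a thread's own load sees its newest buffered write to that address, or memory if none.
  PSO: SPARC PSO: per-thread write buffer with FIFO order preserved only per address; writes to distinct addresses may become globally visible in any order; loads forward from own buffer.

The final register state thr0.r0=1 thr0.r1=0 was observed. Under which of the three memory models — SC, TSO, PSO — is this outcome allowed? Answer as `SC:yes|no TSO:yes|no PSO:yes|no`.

outcome vector order: (thr0.r0,thr0.r1)
SC: 3 outcomes — {0/0, 0/2, 1/2}
TSO: 3 outcomes — {0/0, 0/2, 1/2}
PSO: 4 outcomes — {0/0, 0/2, 1/0, 1/2}
target 1/0 ∈ {PSO}

SC:no TSO:no PSO:yes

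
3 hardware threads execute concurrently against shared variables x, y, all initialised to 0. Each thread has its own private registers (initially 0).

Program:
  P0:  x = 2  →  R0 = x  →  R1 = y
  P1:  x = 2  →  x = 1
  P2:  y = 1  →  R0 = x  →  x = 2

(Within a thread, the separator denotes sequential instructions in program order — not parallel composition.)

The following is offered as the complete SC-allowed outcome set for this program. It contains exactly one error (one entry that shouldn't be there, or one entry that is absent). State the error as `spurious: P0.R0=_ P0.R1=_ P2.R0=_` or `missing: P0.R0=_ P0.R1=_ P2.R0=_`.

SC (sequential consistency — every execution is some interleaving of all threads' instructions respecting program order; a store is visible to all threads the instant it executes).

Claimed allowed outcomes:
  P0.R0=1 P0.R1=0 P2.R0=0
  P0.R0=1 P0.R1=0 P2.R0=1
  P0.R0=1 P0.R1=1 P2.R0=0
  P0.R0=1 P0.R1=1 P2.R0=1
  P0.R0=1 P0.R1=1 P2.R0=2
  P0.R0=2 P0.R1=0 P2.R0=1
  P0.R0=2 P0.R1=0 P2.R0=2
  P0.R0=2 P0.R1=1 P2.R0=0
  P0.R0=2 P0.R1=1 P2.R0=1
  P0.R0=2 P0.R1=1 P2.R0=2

spurious: P0.R0=1 P0.R1=0 P2.R0=0

outcome vector order: (P0.R0,P0.R1,P2.R0)
[SC] allowed = {<1 0 1>, <1 1 0>, <1 1 1>, <1 1 2>, <2 0 1>, <2 0 2>, <2 1 0>, <2 1 1>, <2 1 2>}
claimed∖SC = {<1 0 0>}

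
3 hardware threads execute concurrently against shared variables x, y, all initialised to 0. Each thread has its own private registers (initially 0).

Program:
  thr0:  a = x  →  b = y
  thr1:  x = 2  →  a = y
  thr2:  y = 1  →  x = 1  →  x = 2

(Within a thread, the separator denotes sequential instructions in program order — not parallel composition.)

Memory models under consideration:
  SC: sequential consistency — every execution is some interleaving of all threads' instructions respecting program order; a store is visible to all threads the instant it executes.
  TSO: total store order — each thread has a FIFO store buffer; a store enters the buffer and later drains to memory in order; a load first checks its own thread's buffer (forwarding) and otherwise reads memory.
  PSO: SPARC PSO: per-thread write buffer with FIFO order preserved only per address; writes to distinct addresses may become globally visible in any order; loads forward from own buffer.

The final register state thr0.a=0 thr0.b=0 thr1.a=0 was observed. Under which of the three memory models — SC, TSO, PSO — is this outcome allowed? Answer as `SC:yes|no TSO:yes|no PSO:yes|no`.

outcome vector order: (thr0.a,thr0.b,thr1.a)
SC: 10 outcomes — {<0 0 0> <0 0 1> <0 1 0> <0 1 1> <1 1 0> <1 1 1> <2 0 0> <2 0 1> <2 1 0> <2 1 1>}
TSO: 10 outcomes — {<0 0 0> <0 0 1> <0 1 0> <0 1 1> <1 1 0> <1 1 1> <2 0 0> <2 0 1> <2 1 0> <2 1 1>}
PSO: 12 outcomes — {<0 0 0> <0 0 1> <0 1 0> <0 1 1> <1 0 0> <1 0 1> <1 1 0> <1 1 1> <2 0 0> <2 0 1> <2 1 0> <2 1 1>}
target <0 0 0> ∈ {SC,TSO,PSO}

SC:yes TSO:yes PSO:yes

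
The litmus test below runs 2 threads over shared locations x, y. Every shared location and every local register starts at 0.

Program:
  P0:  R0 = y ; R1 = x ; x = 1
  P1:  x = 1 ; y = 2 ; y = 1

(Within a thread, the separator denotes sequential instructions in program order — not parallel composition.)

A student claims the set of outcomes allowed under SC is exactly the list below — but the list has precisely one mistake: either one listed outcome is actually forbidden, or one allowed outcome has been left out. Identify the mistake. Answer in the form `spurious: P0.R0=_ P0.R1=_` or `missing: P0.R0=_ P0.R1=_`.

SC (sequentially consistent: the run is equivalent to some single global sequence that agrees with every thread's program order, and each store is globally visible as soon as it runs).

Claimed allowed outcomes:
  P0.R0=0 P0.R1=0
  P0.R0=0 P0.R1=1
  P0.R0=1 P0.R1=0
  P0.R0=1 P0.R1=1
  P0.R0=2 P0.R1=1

spurious: P0.R0=1 P0.R1=0

outcome vector order: (P0.R0,P0.R1)
under SC → 00 01 11 21
claimed∖SC = {10}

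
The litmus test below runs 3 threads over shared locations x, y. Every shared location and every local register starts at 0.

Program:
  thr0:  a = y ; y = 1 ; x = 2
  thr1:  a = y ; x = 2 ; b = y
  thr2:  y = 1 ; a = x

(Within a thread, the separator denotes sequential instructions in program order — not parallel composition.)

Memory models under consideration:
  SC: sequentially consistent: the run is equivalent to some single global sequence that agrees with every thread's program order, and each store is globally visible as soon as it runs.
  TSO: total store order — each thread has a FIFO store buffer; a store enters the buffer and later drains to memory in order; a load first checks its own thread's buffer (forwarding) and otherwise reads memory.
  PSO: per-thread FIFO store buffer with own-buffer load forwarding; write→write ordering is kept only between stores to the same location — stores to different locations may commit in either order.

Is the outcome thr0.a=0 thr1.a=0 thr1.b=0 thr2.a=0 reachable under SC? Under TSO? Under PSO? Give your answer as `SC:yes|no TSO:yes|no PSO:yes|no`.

outcome vector order: (thr0.a,thr1.a,thr1.b,thr2.a)
under SC → 0002 0010 0012 0110 0112 1002 1010 1012 1110 1112
under TSO → 0000 0002 0010 0012 0110 0112 1000 1002 1010 1012 1110 1112
under PSO → 0000 0002 0010 0012 0110 0112 1000 1002 1010 1012 1110 1112
target 0000 ∈ {TSO,PSO}

SC:no TSO:yes PSO:yes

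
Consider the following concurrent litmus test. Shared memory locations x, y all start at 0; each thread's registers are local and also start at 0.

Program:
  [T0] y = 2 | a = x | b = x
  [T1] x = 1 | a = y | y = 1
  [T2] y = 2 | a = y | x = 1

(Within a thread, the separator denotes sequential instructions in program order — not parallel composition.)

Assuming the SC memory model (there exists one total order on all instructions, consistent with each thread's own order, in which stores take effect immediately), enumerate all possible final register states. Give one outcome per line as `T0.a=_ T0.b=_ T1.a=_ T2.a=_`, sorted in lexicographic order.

T0.a=0 T0.b=0 T1.a=2 T2.a=1
T0.a=0 T0.b=0 T1.a=2 T2.a=2
T0.a=0 T0.b=1 T1.a=2 T2.a=1
T0.a=0 T0.b=1 T1.a=2 T2.a=2
T0.a=1 T0.b=1 T1.a=0 T2.a=1
T0.a=1 T0.b=1 T1.a=0 T2.a=2
T0.a=1 T0.b=1 T1.a=2 T2.a=1
T0.a=1 T0.b=1 T1.a=2 T2.a=2

outcome vector order: (T0.a,T0.b,T1.a,T2.a)
|SC outcomes| = 8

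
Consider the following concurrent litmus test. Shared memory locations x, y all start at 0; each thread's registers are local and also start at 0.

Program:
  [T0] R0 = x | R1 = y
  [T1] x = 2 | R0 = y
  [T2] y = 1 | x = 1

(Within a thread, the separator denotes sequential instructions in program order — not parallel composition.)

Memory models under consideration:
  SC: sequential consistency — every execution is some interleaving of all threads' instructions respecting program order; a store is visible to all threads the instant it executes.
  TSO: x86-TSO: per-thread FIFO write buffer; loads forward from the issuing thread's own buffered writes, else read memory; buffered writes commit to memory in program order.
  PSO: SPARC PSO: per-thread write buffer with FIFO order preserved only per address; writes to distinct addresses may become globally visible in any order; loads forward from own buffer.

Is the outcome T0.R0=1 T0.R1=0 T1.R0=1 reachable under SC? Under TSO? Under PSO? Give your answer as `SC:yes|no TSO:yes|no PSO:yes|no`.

outcome vector order: (T0.R0,T0.R1,T1.R0)
[SC] allowed = {0/0/0, 0/0/1, 0/1/0, 0/1/1, 1/1/0, 1/1/1, 2/0/0, 2/0/1, 2/1/0, 2/1/1}
[TSO] allowed = {0/0/0, 0/0/1, 0/1/0, 0/1/1, 1/1/0, 1/1/1, 2/0/0, 2/0/1, 2/1/0, 2/1/1}
[PSO] allowed = {0/0/0, 0/0/1, 0/1/0, 0/1/1, 1/0/0, 1/0/1, 1/1/0, 1/1/1, 2/0/0, 2/0/1, 2/1/0, 2/1/1}
target 1/0/1 ∈ {PSO}

SC:no TSO:no PSO:yes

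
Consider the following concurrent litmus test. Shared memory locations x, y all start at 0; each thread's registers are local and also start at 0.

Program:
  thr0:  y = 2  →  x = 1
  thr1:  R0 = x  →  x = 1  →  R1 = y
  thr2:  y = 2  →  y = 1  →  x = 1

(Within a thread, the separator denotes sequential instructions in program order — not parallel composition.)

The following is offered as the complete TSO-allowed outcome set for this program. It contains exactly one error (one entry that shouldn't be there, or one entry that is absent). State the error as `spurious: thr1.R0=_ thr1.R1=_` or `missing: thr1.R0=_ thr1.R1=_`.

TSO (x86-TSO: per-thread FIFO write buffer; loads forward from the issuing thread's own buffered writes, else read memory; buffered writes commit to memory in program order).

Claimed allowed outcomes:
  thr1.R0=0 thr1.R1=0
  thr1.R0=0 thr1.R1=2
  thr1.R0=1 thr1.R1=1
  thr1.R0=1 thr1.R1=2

missing: thr1.R0=0 thr1.R1=1

outcome vector order: (thr1.R0,thr1.R1)
TSO: 5 outcomes — {(0,0) (0,1) (0,2) (1,1) (1,2)}
TSO∖claimed = {(0,1)}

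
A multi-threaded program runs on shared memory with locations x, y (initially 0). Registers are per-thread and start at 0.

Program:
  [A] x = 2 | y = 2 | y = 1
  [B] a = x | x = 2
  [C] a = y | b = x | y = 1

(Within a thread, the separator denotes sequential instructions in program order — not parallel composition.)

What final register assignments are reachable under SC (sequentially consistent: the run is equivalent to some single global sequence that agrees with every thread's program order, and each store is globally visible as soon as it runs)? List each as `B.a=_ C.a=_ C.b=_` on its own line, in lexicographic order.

outcome vector order: (B.a,C.a,C.b)
|SC outcomes| = 8

B.a=0 C.a=0 C.b=0
B.a=0 C.a=0 C.b=2
B.a=0 C.a=1 C.b=2
B.a=0 C.a=2 C.b=2
B.a=2 C.a=0 C.b=0
B.a=2 C.a=0 C.b=2
B.a=2 C.a=1 C.b=2
B.a=2 C.a=2 C.b=2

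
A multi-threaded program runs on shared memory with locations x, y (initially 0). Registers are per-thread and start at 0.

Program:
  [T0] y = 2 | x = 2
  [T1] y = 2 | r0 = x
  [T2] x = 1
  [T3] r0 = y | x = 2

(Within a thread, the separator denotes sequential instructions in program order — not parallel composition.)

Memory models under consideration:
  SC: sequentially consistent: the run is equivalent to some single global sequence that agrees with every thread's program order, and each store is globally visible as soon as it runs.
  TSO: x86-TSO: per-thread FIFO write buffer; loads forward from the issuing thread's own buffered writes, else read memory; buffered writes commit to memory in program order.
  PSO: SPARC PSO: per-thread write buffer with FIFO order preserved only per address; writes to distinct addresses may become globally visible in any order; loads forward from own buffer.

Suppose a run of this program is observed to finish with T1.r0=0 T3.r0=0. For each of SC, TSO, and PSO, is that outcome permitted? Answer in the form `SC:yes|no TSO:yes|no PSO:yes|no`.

SC:yes TSO:yes PSO:yes

outcome vector order: (T1.r0,T3.r0)
SC: 6 outcomes — {00; 02; 10; 12; 20; 22}
TSO: 6 outcomes — {00; 02; 10; 12; 20; 22}
PSO: 6 outcomes — {00; 02; 10; 12; 20; 22}
target 00 ∈ {SC,TSO,PSO}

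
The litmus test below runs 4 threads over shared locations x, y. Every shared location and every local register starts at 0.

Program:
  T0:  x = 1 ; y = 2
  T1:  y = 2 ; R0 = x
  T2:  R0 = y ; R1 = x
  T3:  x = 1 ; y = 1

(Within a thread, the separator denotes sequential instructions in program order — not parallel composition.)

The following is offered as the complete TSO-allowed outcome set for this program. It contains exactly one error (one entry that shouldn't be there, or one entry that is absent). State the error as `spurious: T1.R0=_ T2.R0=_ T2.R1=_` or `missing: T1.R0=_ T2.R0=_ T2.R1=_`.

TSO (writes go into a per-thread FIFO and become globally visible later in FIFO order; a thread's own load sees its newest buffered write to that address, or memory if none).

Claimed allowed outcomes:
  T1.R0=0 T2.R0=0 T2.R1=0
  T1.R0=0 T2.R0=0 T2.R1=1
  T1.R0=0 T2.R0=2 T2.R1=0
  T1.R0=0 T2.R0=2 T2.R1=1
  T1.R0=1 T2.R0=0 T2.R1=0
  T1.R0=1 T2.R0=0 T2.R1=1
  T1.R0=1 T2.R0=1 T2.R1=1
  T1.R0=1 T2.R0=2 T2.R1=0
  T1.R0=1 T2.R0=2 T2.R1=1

missing: T1.R0=0 T2.R0=1 T2.R1=1

outcome vector order: (T1.R0,T2.R0,T2.R1)
TSO: 10 outcomes — {0/0/0, 0/0/1, 0/1/1, 0/2/0, 0/2/1, 1/0/0, 1/0/1, 1/1/1, 1/2/0, 1/2/1}
TSO∖claimed = {0/1/1}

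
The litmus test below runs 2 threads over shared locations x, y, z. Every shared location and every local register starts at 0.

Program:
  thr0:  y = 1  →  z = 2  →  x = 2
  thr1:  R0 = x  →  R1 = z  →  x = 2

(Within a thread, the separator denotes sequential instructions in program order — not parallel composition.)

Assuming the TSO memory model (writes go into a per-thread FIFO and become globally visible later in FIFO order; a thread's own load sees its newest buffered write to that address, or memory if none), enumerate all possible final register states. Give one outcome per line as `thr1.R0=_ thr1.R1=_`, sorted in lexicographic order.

outcome vector order: (thr1.R0,thr1.R1)
|TSO outcomes| = 3

thr1.R0=0 thr1.R1=0
thr1.R0=0 thr1.R1=2
thr1.R0=2 thr1.R1=2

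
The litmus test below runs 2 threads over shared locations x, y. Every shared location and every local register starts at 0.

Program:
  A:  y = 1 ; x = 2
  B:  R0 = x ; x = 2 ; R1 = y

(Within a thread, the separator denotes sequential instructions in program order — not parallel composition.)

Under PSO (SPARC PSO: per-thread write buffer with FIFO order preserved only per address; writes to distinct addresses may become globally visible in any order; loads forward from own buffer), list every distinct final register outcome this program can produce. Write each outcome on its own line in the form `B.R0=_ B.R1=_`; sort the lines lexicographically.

B.R0=0 B.R1=0
B.R0=0 B.R1=1
B.R0=2 B.R1=0
B.R0=2 B.R1=1

outcome vector order: (B.R0,B.R1)
|PSO outcomes| = 4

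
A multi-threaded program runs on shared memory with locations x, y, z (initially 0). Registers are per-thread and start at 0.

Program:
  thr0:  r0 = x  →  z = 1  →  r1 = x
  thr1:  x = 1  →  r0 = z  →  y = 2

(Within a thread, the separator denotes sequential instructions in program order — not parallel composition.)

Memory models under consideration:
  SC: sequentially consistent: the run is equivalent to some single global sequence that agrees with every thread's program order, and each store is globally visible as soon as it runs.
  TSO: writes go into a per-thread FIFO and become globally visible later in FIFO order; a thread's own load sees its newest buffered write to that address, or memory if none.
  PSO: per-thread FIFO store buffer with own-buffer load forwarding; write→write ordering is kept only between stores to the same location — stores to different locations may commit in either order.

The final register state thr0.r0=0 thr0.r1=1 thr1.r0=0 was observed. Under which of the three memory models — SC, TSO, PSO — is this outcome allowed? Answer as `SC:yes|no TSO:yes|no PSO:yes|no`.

outcome vector order: (thr0.r0,thr0.r1,thr1.r0)
SC: 5 outcomes — {001 010 011 110 111}
TSO: 6 outcomes — {000 001 010 011 110 111}
PSO: 6 outcomes — {000 001 010 011 110 111}
target 010 ∈ {SC,TSO,PSO}

SC:yes TSO:yes PSO:yes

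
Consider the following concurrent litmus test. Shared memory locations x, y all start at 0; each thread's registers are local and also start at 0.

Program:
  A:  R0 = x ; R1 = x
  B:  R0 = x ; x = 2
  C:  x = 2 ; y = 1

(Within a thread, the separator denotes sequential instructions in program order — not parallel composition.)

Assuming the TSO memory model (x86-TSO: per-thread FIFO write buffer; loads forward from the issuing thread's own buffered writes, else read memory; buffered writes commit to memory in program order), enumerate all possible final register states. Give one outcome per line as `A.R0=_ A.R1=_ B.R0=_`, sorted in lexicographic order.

outcome vector order: (A.R0,A.R1,B.R0)
|TSO outcomes| = 6

A.R0=0 A.R1=0 B.R0=0
A.R0=0 A.R1=0 B.R0=2
A.R0=0 A.R1=2 B.R0=0
A.R0=0 A.R1=2 B.R0=2
A.R0=2 A.R1=2 B.R0=0
A.R0=2 A.R1=2 B.R0=2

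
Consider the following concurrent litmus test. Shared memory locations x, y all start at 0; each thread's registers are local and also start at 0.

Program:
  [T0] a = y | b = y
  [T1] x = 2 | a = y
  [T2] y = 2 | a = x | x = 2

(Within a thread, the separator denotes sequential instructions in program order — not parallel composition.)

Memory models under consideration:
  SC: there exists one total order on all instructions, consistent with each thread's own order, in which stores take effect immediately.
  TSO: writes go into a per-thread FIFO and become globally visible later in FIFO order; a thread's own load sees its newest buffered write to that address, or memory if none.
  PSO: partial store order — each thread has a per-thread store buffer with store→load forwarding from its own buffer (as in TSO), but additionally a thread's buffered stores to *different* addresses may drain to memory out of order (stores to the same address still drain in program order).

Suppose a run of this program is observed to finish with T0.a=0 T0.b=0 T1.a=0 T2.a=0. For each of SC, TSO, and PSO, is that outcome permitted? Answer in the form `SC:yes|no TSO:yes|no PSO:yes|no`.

outcome vector order: (T0.a,T0.b,T1.a,T2.a)
SC: 9 outcomes — {<0 0 0 2>, <0 0 2 0>, <0 0 2 2>, <0 2 0 2>, <0 2 2 0>, <0 2 2 2>, <2 2 0 2>, <2 2 2 0>, <2 2 2 2>}
TSO: 12 outcomes — {<0 0 0 0>, <0 0 0 2>, <0 0 2 0>, <0 0 2 2>, <0 2 0 0>, <0 2 0 2>, <0 2 2 0>, <0 2 2 2>, <2 2 0 0>, <2 2 0 2>, <2 2 2 0>, <2 2 2 2>}
PSO: 12 outcomes — {<0 0 0 0>, <0 0 0 2>, <0 0 2 0>, <0 0 2 2>, <0 2 0 0>, <0 2 0 2>, <0 2 2 0>, <0 2 2 2>, <2 2 0 0>, <2 2 0 2>, <2 2 2 0>, <2 2 2 2>}
target <0 0 0 0> ∈ {TSO,PSO}

SC:no TSO:yes PSO:yes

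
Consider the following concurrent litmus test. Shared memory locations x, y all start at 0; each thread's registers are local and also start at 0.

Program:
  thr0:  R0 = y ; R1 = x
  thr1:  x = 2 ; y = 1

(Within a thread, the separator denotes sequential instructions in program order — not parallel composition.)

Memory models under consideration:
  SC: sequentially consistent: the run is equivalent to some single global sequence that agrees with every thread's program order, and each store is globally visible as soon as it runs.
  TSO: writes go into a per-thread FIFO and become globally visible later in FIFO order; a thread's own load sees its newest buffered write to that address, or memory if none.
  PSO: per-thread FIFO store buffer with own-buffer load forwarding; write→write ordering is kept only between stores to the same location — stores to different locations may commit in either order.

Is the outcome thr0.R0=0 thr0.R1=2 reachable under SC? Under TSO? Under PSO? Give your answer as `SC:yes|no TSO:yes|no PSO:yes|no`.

SC:yes TSO:yes PSO:yes

outcome vector order: (thr0.R0,thr0.R1)
SC: 3 outcomes — {<0 0> <0 2> <1 2>}
TSO: 3 outcomes — {<0 0> <0 2> <1 2>}
PSO: 4 outcomes — {<0 0> <0 2> <1 0> <1 2>}
target <0 2> ∈ {SC,TSO,PSO}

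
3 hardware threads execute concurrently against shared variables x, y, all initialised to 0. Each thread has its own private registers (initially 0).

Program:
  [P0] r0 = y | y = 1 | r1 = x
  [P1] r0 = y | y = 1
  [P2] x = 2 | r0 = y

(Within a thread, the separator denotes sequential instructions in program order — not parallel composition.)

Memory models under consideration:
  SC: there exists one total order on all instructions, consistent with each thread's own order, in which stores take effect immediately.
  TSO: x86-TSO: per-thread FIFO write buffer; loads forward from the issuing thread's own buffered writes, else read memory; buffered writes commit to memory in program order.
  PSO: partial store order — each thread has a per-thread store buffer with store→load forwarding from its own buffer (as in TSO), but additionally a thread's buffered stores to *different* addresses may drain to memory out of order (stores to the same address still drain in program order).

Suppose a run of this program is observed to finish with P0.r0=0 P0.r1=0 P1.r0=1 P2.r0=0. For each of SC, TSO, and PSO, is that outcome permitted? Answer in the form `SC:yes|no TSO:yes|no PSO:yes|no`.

SC:no TSO:yes PSO:yes

outcome vector order: (P0.r0,P0.r1,P1.r0,P2.r0)
under SC → 0001 0011 0200 0201 0210 0211 1001 1200 1201
under TSO → 0000 0001 0010 0011 0200 0201 0210 0211 1000 1001 1200 1201
under PSO → 0000 0001 0010 0011 0200 0201 0210 0211 1000 1001 1200 1201
target 0010 ∈ {TSO,PSO}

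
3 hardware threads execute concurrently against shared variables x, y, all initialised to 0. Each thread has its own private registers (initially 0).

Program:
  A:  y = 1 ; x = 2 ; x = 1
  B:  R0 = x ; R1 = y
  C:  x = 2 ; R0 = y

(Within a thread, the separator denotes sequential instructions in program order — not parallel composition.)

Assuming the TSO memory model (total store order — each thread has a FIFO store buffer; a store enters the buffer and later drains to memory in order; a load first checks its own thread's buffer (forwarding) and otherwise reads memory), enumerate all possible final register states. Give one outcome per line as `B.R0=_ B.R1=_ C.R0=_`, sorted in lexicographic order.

outcome vector order: (B.R0,B.R1,C.R0)
|TSO outcomes| = 10

B.R0=0 B.R1=0 C.R0=0
B.R0=0 B.R1=0 C.R0=1
B.R0=0 B.R1=1 C.R0=0
B.R0=0 B.R1=1 C.R0=1
B.R0=1 B.R1=1 C.R0=0
B.R0=1 B.R1=1 C.R0=1
B.R0=2 B.R1=0 C.R0=0
B.R0=2 B.R1=0 C.R0=1
B.R0=2 B.R1=1 C.R0=0
B.R0=2 B.R1=1 C.R0=1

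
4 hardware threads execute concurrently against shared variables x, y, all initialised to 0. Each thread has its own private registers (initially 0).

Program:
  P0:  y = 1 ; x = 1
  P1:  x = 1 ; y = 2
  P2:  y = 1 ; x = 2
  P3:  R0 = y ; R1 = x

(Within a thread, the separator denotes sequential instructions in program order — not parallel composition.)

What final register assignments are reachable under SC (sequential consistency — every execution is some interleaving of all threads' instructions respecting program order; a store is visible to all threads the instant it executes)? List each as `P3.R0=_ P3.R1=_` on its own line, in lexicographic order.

outcome vector order: (P3.R0,P3.R1)
|SC outcomes| = 8

P3.R0=0 P3.R1=0
P3.R0=0 P3.R1=1
P3.R0=0 P3.R1=2
P3.R0=1 P3.R1=0
P3.R0=1 P3.R1=1
P3.R0=1 P3.R1=2
P3.R0=2 P3.R1=1
P3.R0=2 P3.R1=2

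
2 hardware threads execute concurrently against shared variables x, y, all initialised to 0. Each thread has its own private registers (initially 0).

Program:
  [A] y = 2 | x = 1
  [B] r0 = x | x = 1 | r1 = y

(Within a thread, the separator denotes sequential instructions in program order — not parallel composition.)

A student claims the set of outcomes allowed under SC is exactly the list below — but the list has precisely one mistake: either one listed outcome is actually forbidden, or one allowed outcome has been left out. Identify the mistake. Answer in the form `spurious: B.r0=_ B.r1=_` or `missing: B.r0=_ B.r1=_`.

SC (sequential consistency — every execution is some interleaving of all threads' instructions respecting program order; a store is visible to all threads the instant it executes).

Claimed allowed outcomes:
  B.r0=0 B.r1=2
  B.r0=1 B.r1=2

missing: B.r0=0 B.r1=0

outcome vector order: (B.r0,B.r1)
under SC → 0/0 0/2 1/2
SC∖claimed = {0/0}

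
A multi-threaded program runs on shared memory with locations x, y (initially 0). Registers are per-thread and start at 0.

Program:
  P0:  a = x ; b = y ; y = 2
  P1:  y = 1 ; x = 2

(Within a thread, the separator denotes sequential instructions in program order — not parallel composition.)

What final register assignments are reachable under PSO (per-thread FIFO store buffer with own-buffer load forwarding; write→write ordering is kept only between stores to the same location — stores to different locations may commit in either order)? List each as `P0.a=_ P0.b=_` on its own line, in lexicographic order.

P0.a=0 P0.b=0
P0.a=0 P0.b=1
P0.a=2 P0.b=0
P0.a=2 P0.b=1

outcome vector order: (P0.a,P0.b)
|PSO outcomes| = 4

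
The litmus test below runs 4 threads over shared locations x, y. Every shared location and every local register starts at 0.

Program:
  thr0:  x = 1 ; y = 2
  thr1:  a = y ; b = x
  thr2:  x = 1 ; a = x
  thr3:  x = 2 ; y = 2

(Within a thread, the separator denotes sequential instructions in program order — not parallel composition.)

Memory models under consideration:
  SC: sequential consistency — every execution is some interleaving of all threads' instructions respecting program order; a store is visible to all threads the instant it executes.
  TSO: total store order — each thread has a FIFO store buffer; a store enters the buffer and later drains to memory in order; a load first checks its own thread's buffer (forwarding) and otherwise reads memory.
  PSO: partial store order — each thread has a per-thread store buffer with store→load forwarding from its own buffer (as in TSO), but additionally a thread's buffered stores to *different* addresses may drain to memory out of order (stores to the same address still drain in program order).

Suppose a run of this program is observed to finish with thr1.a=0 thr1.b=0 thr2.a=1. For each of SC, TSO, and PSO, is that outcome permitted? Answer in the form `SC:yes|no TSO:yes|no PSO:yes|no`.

outcome vector order: (thr1.a,thr1.b,thr2.a)
SC: 10 outcomes — {(0,0,1); (0,0,2); (0,1,1); (0,1,2); (0,2,1); (0,2,2); (2,1,1); (2,1,2); (2,2,1); (2,2,2)}
TSO: 10 outcomes — {(0,0,1); (0,0,2); (0,1,1); (0,1,2); (0,2,1); (0,2,2); (2,1,1); (2,1,2); (2,2,1); (2,2,2)}
PSO: 12 outcomes — {(0,0,1); (0,0,2); (0,1,1); (0,1,2); (0,2,1); (0,2,2); (2,0,1); (2,0,2); (2,1,1); (2,1,2); (2,2,1); (2,2,2)}
target (0,0,1) ∈ {SC,TSO,PSO}

SC:yes TSO:yes PSO:yes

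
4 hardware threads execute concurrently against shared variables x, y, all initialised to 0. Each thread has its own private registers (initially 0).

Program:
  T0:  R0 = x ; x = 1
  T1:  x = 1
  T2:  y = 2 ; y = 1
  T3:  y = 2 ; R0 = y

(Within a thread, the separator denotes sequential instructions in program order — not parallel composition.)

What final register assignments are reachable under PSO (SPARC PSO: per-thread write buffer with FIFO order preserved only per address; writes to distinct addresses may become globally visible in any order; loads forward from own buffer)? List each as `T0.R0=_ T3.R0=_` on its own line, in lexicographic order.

T0.R0=0 T3.R0=1
T0.R0=0 T3.R0=2
T0.R0=1 T3.R0=1
T0.R0=1 T3.R0=2

outcome vector order: (T0.R0,T3.R0)
|PSO outcomes| = 4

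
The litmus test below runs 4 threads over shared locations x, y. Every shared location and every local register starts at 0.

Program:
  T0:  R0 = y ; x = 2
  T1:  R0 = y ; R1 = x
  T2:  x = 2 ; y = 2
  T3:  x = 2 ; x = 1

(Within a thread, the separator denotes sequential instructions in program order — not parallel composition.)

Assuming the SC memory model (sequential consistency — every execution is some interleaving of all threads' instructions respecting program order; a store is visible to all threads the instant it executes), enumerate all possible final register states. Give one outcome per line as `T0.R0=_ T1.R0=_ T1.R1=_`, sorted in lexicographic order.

outcome vector order: (T0.R0,T1.R0,T1.R1)
|SC outcomes| = 10

T0.R0=0 T1.R0=0 T1.R1=0
T0.R0=0 T1.R0=0 T1.R1=1
T0.R0=0 T1.R0=0 T1.R1=2
T0.R0=0 T1.R0=2 T1.R1=1
T0.R0=0 T1.R0=2 T1.R1=2
T0.R0=2 T1.R0=0 T1.R1=0
T0.R0=2 T1.R0=0 T1.R1=1
T0.R0=2 T1.R0=0 T1.R1=2
T0.R0=2 T1.R0=2 T1.R1=1
T0.R0=2 T1.R0=2 T1.R1=2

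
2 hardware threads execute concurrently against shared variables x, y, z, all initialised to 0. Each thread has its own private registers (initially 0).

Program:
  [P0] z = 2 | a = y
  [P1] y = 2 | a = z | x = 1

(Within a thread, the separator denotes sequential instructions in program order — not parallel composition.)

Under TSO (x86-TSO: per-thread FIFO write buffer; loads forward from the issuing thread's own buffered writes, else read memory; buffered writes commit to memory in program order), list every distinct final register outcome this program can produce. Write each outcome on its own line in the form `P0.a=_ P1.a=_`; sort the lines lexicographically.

outcome vector order: (P0.a,P1.a)
|TSO outcomes| = 4

P0.a=0 P1.a=0
P0.a=0 P1.a=2
P0.a=2 P1.a=0
P0.a=2 P1.a=2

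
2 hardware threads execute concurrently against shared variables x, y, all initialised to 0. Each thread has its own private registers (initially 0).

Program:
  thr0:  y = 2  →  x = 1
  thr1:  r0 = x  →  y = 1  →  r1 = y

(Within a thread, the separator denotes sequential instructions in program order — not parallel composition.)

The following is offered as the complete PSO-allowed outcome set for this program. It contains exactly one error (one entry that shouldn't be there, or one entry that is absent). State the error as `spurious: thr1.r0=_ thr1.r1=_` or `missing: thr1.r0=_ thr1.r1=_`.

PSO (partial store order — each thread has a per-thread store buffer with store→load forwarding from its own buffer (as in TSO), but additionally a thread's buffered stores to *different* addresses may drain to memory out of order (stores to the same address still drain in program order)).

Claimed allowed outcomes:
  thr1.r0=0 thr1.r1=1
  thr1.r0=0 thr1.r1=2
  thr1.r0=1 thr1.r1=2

missing: thr1.r0=1 thr1.r1=1

outcome vector order: (thr1.r0,thr1.r1)
under PSO → 0/1 0/2 1/1 1/2
PSO∖claimed = {1/1}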